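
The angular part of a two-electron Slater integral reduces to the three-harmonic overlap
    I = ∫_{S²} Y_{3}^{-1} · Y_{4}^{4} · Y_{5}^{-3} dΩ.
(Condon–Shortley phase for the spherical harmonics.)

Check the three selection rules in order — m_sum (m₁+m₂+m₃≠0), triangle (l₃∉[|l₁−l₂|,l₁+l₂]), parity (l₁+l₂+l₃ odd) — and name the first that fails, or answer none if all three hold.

none

Σmᵢ = 0  ✓
l₃∈[|l₁−l₂|,l₁+l₂]=[1,7], have l₃=5  ✓
Σlᵢ = 12 ⇒ even  ✓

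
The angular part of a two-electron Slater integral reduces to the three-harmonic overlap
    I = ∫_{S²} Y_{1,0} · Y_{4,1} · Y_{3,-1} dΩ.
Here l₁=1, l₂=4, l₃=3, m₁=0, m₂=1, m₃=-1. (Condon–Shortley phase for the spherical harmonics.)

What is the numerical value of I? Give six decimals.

-0.238414

Checks pass: Σm=0; 8 even; l₃=3∈[3,5].
(2·1+1)(2·4+1)(2·3+1) = 189
Δ: 2! 0! 6! / 9! → 1/252
sum: t=1:−1/36 = -1/36
3j²(1 4 3; 0 0 0) = Δ·Π!·Σ² = 4/63  (sign +1)
sum: t=1:−1/48 = -1/48
3j²(1 4 3; 0 1 -1) = Δ·Π!·Σ² = 5/84  (sign -1)
combine: 4πI² = 189·4/63·5/84 = 5/7
take √, sign -1: I = -0.23841361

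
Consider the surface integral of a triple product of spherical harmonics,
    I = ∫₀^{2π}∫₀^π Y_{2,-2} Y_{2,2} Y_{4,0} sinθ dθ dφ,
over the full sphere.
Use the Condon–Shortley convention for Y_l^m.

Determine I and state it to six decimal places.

Checks pass: Σm=0; 8 even; l₃=4∈[0,4].
(2·2+1)(2·2+1)(2·4+1) = 225
Δ: 0! 4! 4! / 9! → 1/630
sum: t=0:+1/16 = 1/16
3j²(2 2 4; 0 0 0) = Δ·Π!·Σ² = 2/35  (sign +1)
sum: t=0:+1/576 = 1/576
3j²(2 2 4; -2 2 0) = Δ·Π!·Σ² = 1/630  (sign +1)
combine: 4πI² = 225·2/35·1/630 = 1/49
take √, sign +1: I = 0.04029926

0.040299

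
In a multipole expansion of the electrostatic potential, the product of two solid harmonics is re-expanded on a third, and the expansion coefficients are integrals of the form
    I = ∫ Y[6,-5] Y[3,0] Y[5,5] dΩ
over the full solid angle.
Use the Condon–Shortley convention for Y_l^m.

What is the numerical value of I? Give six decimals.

0.207001

Rules hold: Σm=0, L=14 even, 3≤5≤9.
N = 13·7·11 = 1001
Δ = 4!·8!·2!/15! = 1/675675
Racah Σ t=1..3: t=1:−1/8640 t=2:+1/2304 t=3:−1/8640 = 7/34560
⇒ 3j(6 3 5; 0 0 0)² = 7/429, sgn -1
Racah Σ t=3..3: t=3:−1/483840 = -1/483840
⇒ 3j(6 3 5; -5 0 5)² = 3/91, sgn -1
4πI² = N·(3j₀)²·(3jₘ)² = 7/13
I = +1·√(0.538462/4π) = 0.20700098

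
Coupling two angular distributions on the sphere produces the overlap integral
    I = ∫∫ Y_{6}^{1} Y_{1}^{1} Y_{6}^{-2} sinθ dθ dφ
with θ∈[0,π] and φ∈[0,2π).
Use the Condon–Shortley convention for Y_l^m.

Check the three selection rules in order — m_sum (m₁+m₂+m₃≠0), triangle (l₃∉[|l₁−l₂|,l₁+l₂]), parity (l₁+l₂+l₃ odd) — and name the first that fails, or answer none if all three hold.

Σmᵢ = 0  ✓
l₃∈[|l₁−l₂|,l₁+l₂]=[5,7], have l₃=6  ✓
Σlᵢ = 13 ⇒ odd  ✗

parity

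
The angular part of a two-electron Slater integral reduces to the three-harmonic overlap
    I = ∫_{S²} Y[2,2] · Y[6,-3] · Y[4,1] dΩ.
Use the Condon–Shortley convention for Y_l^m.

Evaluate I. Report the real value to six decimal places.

-0.178526

Checks pass: Σm=0; 12 even; l₃=4∈[4,8].
(2·2+1)(2·6+1)(2·4+1) = 585
Δ: 4! 0! 8! / 13! → 1/6435
sum: t=2:+1/2304 = 1/2304
3j²(2 6 4; 0 0 0) = Δ·Π!·Σ² = 5/143  (sign +1)
sum: t=0:+1/17280 = 1/17280
3j²(2 6 4; 2 -3 1) = Δ·Π!·Σ² = 14/715  (sign -1)
combine: 4πI² = 585·5/143·14/715 = 630/1573
take √, sign -1: I = -0.17852580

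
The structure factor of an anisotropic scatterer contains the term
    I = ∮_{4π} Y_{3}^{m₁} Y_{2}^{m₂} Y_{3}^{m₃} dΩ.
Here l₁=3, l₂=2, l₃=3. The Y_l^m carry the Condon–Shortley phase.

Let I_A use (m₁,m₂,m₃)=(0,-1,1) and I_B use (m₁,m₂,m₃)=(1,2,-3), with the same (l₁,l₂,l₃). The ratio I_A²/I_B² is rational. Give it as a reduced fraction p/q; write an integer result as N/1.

1/5

l's match ⇒ only the (l;m) 3-j factors differ between A and B.
A: triangle coeff Δ(3,2,3) = 1/3780; Σ_t [0,1]: t=0:+1/12 t=1:−1/8 = -1/24; (3j)²=1/210 [(3 2 3; 0 -1 1)], sign=-1
B: triangle coeff Δ(3,2,3) = 1/3780; Σ_t [2,2]: t=2:+1/96 = 1/96; (3j)²=1/42 [(3 2 3; 1 2 -3)], sign=+1
I_A²/I_B² = (1/210)/(1/42) = 1/5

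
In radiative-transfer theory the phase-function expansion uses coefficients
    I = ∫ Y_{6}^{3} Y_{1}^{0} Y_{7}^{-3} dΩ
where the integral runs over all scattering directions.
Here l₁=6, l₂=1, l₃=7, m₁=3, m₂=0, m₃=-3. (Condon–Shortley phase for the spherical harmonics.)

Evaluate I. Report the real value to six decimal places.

-0.221293

Rules hold: Σm=0, L=14 even, 5≤7≤7.
N = 13·3·15 = 585
Δ = 0!·12!·2!/15! = 1/1365
Racah Σ t=0..0: t=0:+1/518400 = 1/518400
⇒ 3j(6 1 7; 0 0 0)² = 7/195, sgn -1
Racah Σ t=0..0: t=0:+1/2177280 = 1/2177280
⇒ 3j(6 1 7; 3 0 -3)² = 8/273, sgn +1
4πI² = N·(3j₀)²·(3jₘ)² = 8/13
I = -1·√(0.615385/4π) = -0.22129336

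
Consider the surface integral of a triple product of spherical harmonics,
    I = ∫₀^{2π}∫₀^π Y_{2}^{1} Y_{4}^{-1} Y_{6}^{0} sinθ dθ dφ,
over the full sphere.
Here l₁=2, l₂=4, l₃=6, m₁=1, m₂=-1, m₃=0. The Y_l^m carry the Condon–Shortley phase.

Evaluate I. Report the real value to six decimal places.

0.174223

m-sum 0 ✓  L=12 even ✓  2≤6≤6 ✓
Π(2lᵢ+1) = 5×9×13 = 585
triangle coeff Δ(2,4,6) = 1/6435
Σ_t [0,0]: t=0:+1/2304 = 1/2304
(3j)²=5/143 [(2 4 6; 0 0 0)], sign=+1
Σ_t [0,0]: t=0:+1/4320 = 1/4320
(3j)²=8/429 [(2 4 6; 1 -1 0)], sign=+1
⇒ 4πI² = 600/1573
I = (+1)√(600/1573/(4π)) = 0.17422334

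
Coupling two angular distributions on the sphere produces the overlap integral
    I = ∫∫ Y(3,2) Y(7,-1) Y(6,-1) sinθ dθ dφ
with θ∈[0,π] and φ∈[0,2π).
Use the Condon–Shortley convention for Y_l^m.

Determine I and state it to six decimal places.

m-sum 0 ✓  L=16 even ✓  4≤6≤10 ✓
Π(2lᵢ+1) = 7×15×13 = 1365
triangle coeff Δ(3,7,6) = 1/2042040
Σ_t [1,3]: t=1:−1/207360 t=2:+1/57600 t=3:−1/207360 = 1/129600
(3j)²=168/12155 [(3 7 6; 0 0 0)], sign=+1
Σ_t [0,1]: t=0:+1/414720 t=1:−1/172800 = -7/2073600
(3j)²=343/29172 [(3 7 6; 2 -1 -1)], sign=+1
⇒ 4πI² = 100842/454597
I = (+1)√(100842/454597/(4π)) = 0.13286253

0.132863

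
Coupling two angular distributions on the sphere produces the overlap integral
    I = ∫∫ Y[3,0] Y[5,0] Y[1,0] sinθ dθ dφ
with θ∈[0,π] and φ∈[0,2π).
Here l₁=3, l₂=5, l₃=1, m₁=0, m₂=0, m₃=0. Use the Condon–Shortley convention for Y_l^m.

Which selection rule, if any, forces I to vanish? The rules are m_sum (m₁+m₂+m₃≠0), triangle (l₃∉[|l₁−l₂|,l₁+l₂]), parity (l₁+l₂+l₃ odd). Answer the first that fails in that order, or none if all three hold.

triangle

azimuthal sum: 0 + 0 + 0 = 0  ✓
2 ≤ 1 ≤ 8 (triangle on l)  ✗
L = 3 + 5 + 1 = 9 (odd)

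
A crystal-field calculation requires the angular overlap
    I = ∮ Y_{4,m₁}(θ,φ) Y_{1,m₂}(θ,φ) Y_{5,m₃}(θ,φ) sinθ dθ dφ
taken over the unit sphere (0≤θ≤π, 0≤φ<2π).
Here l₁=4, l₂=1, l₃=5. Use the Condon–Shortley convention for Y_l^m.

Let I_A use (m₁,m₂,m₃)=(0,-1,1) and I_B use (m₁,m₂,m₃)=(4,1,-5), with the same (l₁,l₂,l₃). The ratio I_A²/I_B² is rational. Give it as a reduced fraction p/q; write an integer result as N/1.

Same 4,1,5: normalisation and zero-m 3j drop out of the ratio.
A: Δ: 0! 8! 2! / 11! → 1/495; sum: t=0:+1/1152 = 1/1152; 3j²(4 1 5; 0 -1 1) = Δ·Π!·Σ² = 1/33  (sign +1)
B: Δ: 0! 8! 2! / 11! → 1/495; sum: t=0:+1/80640 = 1/80640; 3j²(4 1 5; 4 1 -5) = Δ·Π!·Σ² = 1/11  (sign +1)
I_A²/I_B² = (1/33)/(1/11) = 1/3

1/3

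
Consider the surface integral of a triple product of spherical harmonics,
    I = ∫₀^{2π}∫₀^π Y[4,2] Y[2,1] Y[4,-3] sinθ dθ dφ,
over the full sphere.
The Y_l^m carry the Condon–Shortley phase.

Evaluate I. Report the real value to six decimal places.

-0.187702

m-sum 0 ✓  L=10 even ✓  2≤4≤6 ✓
Π(2lᵢ+1) = 9×5×9 = 405
triangle coeff Δ(4,2,4) = 1/13860
Σ_t [0,2]: t=0:+1/192 t=1:−1/36 t=2:+1/192 = -5/288
(3j)²=20/693 [(4 2 4; 0 0 0)], sign=-1
Σ_t [1,2]: t=1:−1/240 t=2:+1/1440 = -1/288
(3j)²=5/132 [(4 2 4; 2 1 -3)], sign=+1
⇒ 4πI² = 375/847
I = (-1)√(375/847/(4π)) = -0.18770204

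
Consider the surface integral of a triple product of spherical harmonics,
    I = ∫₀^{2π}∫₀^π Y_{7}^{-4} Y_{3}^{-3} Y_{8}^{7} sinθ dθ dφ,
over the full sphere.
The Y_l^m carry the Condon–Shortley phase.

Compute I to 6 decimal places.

0.140692

m-sum 0 ✓  L=18 even ✓  4≤8≤10 ✓
Π(2lᵢ+1) = 15×7×17 = 1785
triangle coeff Δ(7,3,8) = 1/5290740
Σ_t [0,2]: t=0:+1/7257600 t=1:−1/2073600 t=2:+1/7257600 = -1/4838400
(3j)²=252/20995 [(7 3 8; 0 0 0)], sign=-1
Σ_t [0,0]: t=0:+1/1916006400 = 1/1916006400
(3j)²=15/1292 [(7 3 8; -4 -3 7)], sign=-1
⇒ 4πI² = 19845/79781
I = (+1)√(19845/79781/(4π)) = 0.14069248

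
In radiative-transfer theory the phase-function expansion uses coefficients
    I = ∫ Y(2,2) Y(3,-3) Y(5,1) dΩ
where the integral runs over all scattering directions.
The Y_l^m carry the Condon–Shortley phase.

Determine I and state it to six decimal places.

Checks pass: Σm=0; 10 even; l₃=5∈[1,5].
(2·2+1)(2·3+1)(2·5+1) = 385
Δ: 0! 4! 6! / 11! → 1/2310
sum: t=0:+1/144 = 1/144
3j²(2 3 5; 0 0 0) = Δ·Π!·Σ² = 10/231  (sign -1)
sum: t=0:+1/17280 = 1/17280
3j²(2 3 5; 2 -3 1) = Δ·Π!·Σ² = 1/2310  (sign +1)
combine: 4πI² = 385·10/231·1/2310 = 5/693
take √, sign -1: I = -0.02396147

-0.023961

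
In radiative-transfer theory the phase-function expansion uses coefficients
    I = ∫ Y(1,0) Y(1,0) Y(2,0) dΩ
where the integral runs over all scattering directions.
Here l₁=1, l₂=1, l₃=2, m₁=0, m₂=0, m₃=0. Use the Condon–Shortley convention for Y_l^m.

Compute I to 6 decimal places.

0.252313

Checks pass: Σm=0; 4 even; l₃=2∈[0,2].
(2·1+1)(2·1+1)(2·2+1) = 45
Δ: 0! 2! 2! / 5! → 1/30
sum: t=0:+1/1 = 1/1
3j²(1 1 2; 0 0 0) = Δ·Π!·Σ² = 2/15  (sign +1)
(m-triple is (0,0,0) — same symbol as above.)
combine: 4πI² = 45·2/15·2/15 = 4/5
take √, sign +1: I = 0.25231325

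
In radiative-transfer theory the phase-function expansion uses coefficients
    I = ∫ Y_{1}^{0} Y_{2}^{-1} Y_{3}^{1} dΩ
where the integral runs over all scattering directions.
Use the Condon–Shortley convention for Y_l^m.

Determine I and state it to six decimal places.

-0.233597

Rules hold: Σm=0, L=6 even, 1≤3≤3.
N = 3·5·7 = 105
Δ = 0!·2!·4!/7! = 1/105
Racah Σ t=0..0: t=0:+1/4 = 1/4
⇒ 3j(1 2 3; 0 0 0)² = 3/35, sgn -1
Racah Σ t=0..0: t=0:+1/6 = 1/6
⇒ 3j(1 2 3; 0 -1 1)² = 8/105, sgn +1
4πI² = N·(3j₀)²·(3jₘ)² = 24/35
I = -1·√(0.685714/4π) = -0.23359668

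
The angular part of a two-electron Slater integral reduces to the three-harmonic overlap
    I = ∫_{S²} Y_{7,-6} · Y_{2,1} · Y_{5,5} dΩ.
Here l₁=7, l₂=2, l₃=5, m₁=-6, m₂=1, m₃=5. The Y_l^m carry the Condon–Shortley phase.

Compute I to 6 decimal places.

0.191646

m-sum 0 ✓  L=14 even ✓  5≤5≤9 ✓
Π(2lᵢ+1) = 15×5×11 = 825
triangle coeff Δ(7,2,5) = 1/15015
Σ_t [2,2]: t=2:+1/57600 = 1/57600
(3j)²=21/715 [(7 2 5; 0 0 0)], sign=-1
Σ_t [3,3]: t=3:−1/21772800 = -1/21772800
(3j)²=2/105 [(7 2 5; -6 1 5)], sign=-1
⇒ 4πI² = 6/13
I = (+1)√(6/13/(4π)) = 0.19164567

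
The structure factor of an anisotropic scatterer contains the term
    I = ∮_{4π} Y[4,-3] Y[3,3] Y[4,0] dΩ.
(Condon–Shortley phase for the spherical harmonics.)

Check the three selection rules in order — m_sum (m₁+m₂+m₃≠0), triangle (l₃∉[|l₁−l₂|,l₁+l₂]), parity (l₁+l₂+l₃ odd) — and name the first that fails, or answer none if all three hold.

Σmᵢ = 0  ✓
l₃∈[|l₁−l₂|,l₁+l₂]=[1,7], have l₃=4  ✓
Σlᵢ = 11 ⇒ odd  ✗

parity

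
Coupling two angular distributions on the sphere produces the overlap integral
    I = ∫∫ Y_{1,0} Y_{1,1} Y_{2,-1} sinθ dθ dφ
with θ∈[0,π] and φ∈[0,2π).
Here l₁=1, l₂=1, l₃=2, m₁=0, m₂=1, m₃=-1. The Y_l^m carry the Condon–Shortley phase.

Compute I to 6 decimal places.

-0.218510

Checks pass: Σm=0; 4 even; l₃=2∈[0,2].
(2·1+1)(2·1+1)(2·2+1) = 45
Δ: 0! 2! 2! / 5! → 1/30
sum: t=0:+1/1 = 1/1
3j²(1 1 2; 0 0 0) = Δ·Π!·Σ² = 2/15  (sign +1)
sum: t=0:+1/2 = 1/2
3j²(1 1 2; 0 1 -1) = Δ·Π!·Σ² = 1/10  (sign -1)
combine: 4πI² = 45·2/15·1/10 = 3/5
take √, sign -1: I = -0.21850969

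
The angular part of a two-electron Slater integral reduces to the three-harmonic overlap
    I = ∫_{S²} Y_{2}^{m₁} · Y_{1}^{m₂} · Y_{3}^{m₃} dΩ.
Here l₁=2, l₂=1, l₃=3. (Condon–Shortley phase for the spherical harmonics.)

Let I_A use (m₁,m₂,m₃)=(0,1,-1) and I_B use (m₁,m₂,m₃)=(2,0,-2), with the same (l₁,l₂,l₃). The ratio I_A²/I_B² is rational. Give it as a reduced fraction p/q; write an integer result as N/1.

Same 2,1,3: normalisation and zero-m 3j drop out of the ratio.
A: Δ: 0! 4! 2! / 7! → 1/105; sum: t=0:+1/8 = 1/8; 3j²(2 1 3; 0 1 -1) = Δ·Π!·Σ² = 2/35  (sign +1)
B: Δ: 0! 4! 2! / 7! → 1/105; sum: t=0:+1/24 = 1/24; 3j²(2 1 3; 2 0 -2) = Δ·Π!·Σ² = 1/21  (sign -1)
I_A²/I_B² = (2/35)/(1/21) = 6/5

6/5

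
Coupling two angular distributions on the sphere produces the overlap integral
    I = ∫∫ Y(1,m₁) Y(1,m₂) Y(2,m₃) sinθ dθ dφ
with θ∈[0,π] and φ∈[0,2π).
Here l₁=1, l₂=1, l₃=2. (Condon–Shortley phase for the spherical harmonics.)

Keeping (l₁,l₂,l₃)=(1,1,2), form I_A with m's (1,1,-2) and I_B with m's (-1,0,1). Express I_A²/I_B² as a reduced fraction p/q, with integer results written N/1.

Shared (l₁,l₂,l₃)=(1,1,2): N and (l;000)² cancel in I_A²/I_B².
A: Δ = 0!·2!·2!/5! = 1/30; Racah Σ t=0..0: t=0:+1/4 = 1/4; ⇒ 3j(1 1 2; 1 1 -2)² = 1/5, sgn +1
B: Δ = 0!·2!·2!/5! = 1/30; Racah Σ t=0..0: t=0:+1/2 = 1/2; ⇒ 3j(1 1 2; -1 0 1)² = 1/10, sgn -1
I_A²/I_B² = (1/5)/(1/10) = 2/1

2/1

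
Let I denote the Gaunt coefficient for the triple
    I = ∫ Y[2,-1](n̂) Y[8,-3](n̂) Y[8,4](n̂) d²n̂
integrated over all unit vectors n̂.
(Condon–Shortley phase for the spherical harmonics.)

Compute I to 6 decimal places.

0.146979

Rules hold: Σm=0, L=18 even, 6≤8≤10.
N = 5·17·17 = 1445
Δ = 2!·2!·14!/19! = 1/348840
Racah Σ t=0..2: t=0:+1/116121600 t=1:−1/25401600 t=2:+1/116121600 = -1/45158400
⇒ 3j(2 8 8; 0 0 0)² = 24/1615, sgn -1
Racah Σ t=1..2: t=1:−1/174182400 t=2:+1/479001600 = -1/273715200
⇒ 3j(2 8 8; -1 -3 4)² = 49/3876, sgn -1
4πI² = N·(3j₀)²·(3jₘ)² = 98/361
I = +1·√(0.271468/4π) = 0.14697873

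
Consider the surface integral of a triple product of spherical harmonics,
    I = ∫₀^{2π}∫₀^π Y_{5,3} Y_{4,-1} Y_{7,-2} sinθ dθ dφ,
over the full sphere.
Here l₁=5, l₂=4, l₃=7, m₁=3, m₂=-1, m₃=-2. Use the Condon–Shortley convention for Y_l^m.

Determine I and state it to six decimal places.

-0.140275

m-sum 0 ✓  L=16 even ✓  1≤7≤9 ✓
Π(2lᵢ+1) = 11×9×15 = 1485
triangle coeff Δ(5,4,7) = 1/6126120
Σ_t [0,2]: t=0:+1/69120 t=1:−1/20736 t=2:+1/69120 = -1/51840
(3j)²=280/21879 [(5 4 7; 0 0 0)], sign=+1
Σ_t [0,2]: t=0:+1/103680 t=1:−1/241920 t=2:+1/9676800 = 163/29030400
(3j)²=26569/2042040 [(5 4 7; 3 -1 -2)], sign=-1
⇒ 4πI² = 132845/537251
I = (-1)√(132845/537251/(4π)) = -0.14027461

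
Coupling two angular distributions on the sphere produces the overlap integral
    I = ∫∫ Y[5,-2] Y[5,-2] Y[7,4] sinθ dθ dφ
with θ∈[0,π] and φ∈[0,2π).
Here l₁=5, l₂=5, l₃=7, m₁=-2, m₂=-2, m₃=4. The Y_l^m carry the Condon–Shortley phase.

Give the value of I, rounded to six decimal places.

l₁+l₂+l₃=17 is odd: 3j(l;000)=0 ⇒ I=0

0.000000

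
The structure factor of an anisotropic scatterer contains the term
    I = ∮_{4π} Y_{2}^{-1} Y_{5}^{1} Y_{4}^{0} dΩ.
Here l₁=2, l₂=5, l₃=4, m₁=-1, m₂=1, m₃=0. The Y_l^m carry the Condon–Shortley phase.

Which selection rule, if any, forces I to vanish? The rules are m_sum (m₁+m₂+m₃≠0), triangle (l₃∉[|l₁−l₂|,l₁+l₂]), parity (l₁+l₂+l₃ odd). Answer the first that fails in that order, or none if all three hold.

parity

azimuthal sum: -1 + 1 + 0 = 0  ✓
3 ≤ 4 ≤ 7 (triangle on l)  ✓
L = 2 + 5 + 4 = 11 (odd)  ✗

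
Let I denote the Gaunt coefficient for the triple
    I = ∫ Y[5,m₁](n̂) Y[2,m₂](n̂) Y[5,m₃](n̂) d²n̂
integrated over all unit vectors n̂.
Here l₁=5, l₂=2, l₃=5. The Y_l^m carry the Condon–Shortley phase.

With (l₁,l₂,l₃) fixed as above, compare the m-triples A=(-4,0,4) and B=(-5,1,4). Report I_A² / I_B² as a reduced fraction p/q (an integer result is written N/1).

4/15

Same 5,2,5: normalisation and zero-m 3j drop out of the ratio.
A: Δ: 2! 8! 2! / 13! → 1/38610; sum: t=1:−1/40320 t=2:+1/20160 = 1/40320; 3j²(5 2 5; -4 0 4) = Δ·Π!·Σ² = 6/715  (sign -1)
B: Δ: 2! 8! 2! / 13! → 1/38610; sum: t=2:+1/80640 = 1/80640; 3j²(5 2 5; -5 1 4) = Δ·Π!·Σ² = 9/286  (sign -1)
I_A²/I_B² = (6/715)/(9/286) = 4/15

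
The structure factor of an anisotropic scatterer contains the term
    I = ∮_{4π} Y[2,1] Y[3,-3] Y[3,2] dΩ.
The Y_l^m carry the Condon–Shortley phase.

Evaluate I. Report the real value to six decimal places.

-0.210261

m-sum 0 ✓  L=8 even ✓  1≤3≤5 ✓
Π(2lᵢ+1) = 5×7×7 = 245
triangle coeff Δ(2,3,3) = 1/3780
Σ_t [0,2]: t=0:+1/24 t=1:−1/4 t=2:+1/24 = -1/6
(3j)²=4/105 [(2 3 3; 0 0 0)], sign=+1
Σ_t [0,0]: t=0:+1/48 = 1/48
(3j)²=5/84 [(2 3 3; 1 -3 2)], sign=-1
⇒ 4πI² = 5/9
I = (-1)√(5/9/(4π)) = -0.21026104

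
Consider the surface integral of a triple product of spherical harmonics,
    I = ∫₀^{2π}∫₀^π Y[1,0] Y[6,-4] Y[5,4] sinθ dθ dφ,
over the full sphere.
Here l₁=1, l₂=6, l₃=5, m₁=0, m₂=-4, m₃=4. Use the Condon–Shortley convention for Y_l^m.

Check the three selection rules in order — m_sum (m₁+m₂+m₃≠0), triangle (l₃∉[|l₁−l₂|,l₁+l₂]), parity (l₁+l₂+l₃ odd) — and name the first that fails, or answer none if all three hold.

azimuthal sum: 0 − 4 + 4 = 0  ✓
5 ≤ 5 ≤ 7 (triangle on l)  ✓
L = 1 + 6 + 5 = 12 (even)  ✓

none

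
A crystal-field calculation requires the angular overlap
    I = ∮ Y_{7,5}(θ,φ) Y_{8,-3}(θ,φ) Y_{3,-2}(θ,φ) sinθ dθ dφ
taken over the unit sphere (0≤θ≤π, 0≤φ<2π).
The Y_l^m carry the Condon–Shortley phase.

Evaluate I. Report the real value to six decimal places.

0.139051

m-sum 0 ✓  L=18 even ✓  1≤3≤15 ✓
Π(2lᵢ+1) = 15×17×7 = 1785
triangle coeff Δ(7,8,3) = 1/5290740
Σ_t [5,7]: t=5:−1/7257600 t=6:+1/2073600 t=7:−1/7257600 = 1/4838400
(3j)²=252/20995 [(7 8 3; 0 0 0)], sign=-1
Σ_t [1,2]: t=1:−1/958003200 t=2:+1/87091200 = 1/95800320
(3j)²=1000/88179 [(7 8 3; 5 -3 -2)], sign=-1
⇒ 4πI² = 252000/1037153
I = (+1)√(252000/1037153/(4π)) = 0.13905094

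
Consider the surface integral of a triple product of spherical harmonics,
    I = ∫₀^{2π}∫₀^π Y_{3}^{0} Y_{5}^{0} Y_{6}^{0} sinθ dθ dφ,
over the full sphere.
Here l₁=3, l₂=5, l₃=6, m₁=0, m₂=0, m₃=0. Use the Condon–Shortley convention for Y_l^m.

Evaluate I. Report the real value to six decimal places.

m-sum 0 ✓  L=14 even ✓  2≤6≤8 ✓
Π(2lᵢ+1) = 7×11×13 = 1001
triangle coeff Δ(3,5,6) = 1/675675
Σ_t [0,2]: t=0:+1/8640 t=1:−1/2304 t=2:+1/8640 = -7/34560
(3j)²=7/429 [(3 5 6; 0 0 0)], sign=-1
(m-triple is (0,0,0) — same symbol as above.)
⇒ 4πI² = 343/1287
I = (+1)√(343/1287/(4π)) = 0.14563067

0.145631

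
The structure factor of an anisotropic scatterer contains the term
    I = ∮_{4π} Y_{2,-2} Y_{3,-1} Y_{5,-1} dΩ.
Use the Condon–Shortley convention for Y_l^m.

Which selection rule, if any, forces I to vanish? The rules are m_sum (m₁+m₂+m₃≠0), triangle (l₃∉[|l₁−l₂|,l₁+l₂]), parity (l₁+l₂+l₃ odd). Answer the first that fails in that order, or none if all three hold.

azimuthal sum: -2 − 1 − 1 = -4  ✗
1 ≤ 5 ≤ 5 (triangle on l)
L = 2 + 3 + 5 = 10 (even)

m_sum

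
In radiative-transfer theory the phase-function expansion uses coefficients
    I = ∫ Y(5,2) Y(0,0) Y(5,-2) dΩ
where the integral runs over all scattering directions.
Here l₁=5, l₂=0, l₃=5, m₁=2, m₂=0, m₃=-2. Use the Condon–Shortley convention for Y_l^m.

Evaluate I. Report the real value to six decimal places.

0.282095

m-sum 0 ✓  L=10 even ✓  5≤5≤5 ✓
Π(2lᵢ+1) = 11×1×11 = 121
triangle coeff Δ(5,0,5) = 1/11
Σ_t [0,0]: t=0:+1/14400 = 1/14400
(3j)²=1/11 [(5 0 5; 0 0 0)], sign=-1
Σ_t [0,0]: t=0:+1/30240 = 1/30240
(3j)²=1/11 [(5 0 5; 2 0 -2)], sign=-1
⇒ 4πI² = 1/1
I = (+1)√(1/1/(4π)) = 0.28209479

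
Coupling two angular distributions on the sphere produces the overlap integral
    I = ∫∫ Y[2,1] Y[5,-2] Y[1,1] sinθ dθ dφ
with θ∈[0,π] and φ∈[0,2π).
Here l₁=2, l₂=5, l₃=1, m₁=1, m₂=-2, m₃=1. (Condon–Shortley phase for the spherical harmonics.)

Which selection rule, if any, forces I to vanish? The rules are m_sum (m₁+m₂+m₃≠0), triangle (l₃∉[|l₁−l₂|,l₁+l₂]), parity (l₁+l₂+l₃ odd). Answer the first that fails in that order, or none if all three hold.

triangle

Σmᵢ = 0  ✓
l₃∈[|l₁−l₂|,l₁+l₂]=[3,7], have l₃=1  ✗
Σlᵢ = 8 ⇒ even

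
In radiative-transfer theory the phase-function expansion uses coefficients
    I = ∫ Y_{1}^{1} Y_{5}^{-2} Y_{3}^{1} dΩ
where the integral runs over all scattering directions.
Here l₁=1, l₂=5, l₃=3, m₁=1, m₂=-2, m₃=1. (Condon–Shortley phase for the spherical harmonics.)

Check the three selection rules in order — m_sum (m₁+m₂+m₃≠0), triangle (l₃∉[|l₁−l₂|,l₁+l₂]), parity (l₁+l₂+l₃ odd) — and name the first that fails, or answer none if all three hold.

triangle

m₁+m₂+m₃ = 1 − 2 + 1 = 0  ✓
triangle: |1−5|=4 ≤ l₃=3 ≤ 1+5=6  ✗
parity: l₁+l₂+l₃ = 9 is odd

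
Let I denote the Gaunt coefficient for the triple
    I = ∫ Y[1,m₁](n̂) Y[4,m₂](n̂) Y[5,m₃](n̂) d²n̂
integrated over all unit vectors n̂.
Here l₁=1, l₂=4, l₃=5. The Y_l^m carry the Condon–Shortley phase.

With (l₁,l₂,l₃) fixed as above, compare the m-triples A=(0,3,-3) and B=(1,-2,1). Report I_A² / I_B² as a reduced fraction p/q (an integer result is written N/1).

8/3

l's match ⇒ only the (l;m) 3-j factors differ between A and B.
A: triangle coeff Δ(1,4,5) = 1/495; Σ_t [0,0]: t=0:+1/5040 = 1/5040; (3j)²=16/495 [(1 4 5; 0 3 -3)], sign=+1
B: triangle coeff Δ(1,4,5) = 1/495; Σ_t [0,0]: t=0:+1/2880 = 1/2880; (3j)²=2/165 [(1 4 5; 1 -2 1)], sign=+1
I_A²/I_B² = (16/495)/(2/165) = 8/3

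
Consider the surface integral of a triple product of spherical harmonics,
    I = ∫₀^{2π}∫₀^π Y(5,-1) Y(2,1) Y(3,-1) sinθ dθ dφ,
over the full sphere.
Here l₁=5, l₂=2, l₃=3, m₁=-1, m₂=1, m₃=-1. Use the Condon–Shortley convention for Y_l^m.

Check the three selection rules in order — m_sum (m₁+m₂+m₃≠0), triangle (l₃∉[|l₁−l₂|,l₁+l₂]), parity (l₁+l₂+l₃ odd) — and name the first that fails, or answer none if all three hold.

Σmᵢ = -1  ✗
l₃∈[|l₁−l₂|,l₁+l₂]=[3,7], have l₃=3
Σlᵢ = 10 ⇒ even

m_sum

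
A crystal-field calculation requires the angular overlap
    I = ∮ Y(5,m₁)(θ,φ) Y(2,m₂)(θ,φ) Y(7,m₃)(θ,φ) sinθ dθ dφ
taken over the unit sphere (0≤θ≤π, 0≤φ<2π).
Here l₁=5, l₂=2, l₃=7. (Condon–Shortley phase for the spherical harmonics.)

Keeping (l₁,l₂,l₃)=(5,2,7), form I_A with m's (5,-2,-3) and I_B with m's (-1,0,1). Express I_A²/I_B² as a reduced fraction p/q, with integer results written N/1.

l's match ⇒ only the (l;m) 3-j factors differ between A and B.
A: triangle coeff Δ(5,2,7) = 1/15015; Σ_t [0,0]: t=0:+1/87091200 = 1/87091200; (3j)²=1/15015 [(5 2 7; 5 -2 -3)], sign=+1
B: triangle coeff Δ(5,2,7) = 1/15015; Σ_t [0,0]: t=0:+1/69120 = 1/69120; (3j)²=4/143 [(5 2 7; -1 0 1)], sign=+1
I_A²/I_B² = (1/15015)/(4/143) = 1/420

1/420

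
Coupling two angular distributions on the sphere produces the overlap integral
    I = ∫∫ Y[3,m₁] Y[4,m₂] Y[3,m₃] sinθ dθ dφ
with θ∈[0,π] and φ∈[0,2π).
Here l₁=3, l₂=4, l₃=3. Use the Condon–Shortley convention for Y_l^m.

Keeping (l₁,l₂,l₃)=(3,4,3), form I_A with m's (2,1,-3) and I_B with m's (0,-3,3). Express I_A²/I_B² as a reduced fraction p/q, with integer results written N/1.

Shared (l₁,l₂,l₃)=(3,4,3): N and (l;000)² cancel in I_A²/I_B².
A: Δ = 4!·2!·4!/11! = 1/34650; Racah Σ t=1..1: t=1:−1/288 = -1/288; ⇒ 3j(3 4 3; 2 1 -3)² = 5/231, sgn -1
B: Δ = 4!·2!·4!/11! = 1/34650; Racah Σ t=1..1: t=1:−1/288 = -1/288; ⇒ 3j(3 4 3; 0 -3 3)² = 1/22, sgn -1
I_A²/I_B² = (5/231)/(1/22) = 10/21

10/21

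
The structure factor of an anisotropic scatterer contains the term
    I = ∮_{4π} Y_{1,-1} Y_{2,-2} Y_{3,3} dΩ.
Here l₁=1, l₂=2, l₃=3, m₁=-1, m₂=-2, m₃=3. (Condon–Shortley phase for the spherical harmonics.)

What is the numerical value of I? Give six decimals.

Checks pass: Σm=0; 6 even; l₃=3∈[1,3].
(2·1+1)(2·2+1)(2·3+1) = 105
Δ: 0! 2! 4! / 7! → 1/105
sum: t=0:+1/4 = 1/4
3j²(1 2 3; 0 0 0) = Δ·Π!·Σ² = 3/35  (sign -1)
sum: t=0:+1/48 = 1/48
3j²(1 2 3; -1 -2 3) = Δ·Π!·Σ² = 1/7  (sign +1)
combine: 4πI² = 105·3/35·1/7 = 9/7
take √, sign -1: I = -0.31986543

-0.319865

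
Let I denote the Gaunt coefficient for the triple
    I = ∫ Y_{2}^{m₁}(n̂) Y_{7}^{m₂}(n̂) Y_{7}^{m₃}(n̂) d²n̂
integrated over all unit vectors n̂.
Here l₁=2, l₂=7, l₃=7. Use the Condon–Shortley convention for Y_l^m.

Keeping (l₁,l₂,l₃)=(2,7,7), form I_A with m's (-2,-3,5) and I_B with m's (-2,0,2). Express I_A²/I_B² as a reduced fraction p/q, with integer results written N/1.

11/21

l's match ⇒ only the (l;m) 3-j factors differ between A and B.
A: triangle coeff Δ(2,7,7) = 1/185640; Σ_t [2,2]: t=2:+1/29030400 = 1/29030400; (3j)²=99/7735 [(2 7 7; -2 -3 5)], sign=+1
B: triangle coeff Δ(2,7,7) = 1/185640; Σ_t [2,2]: t=2:+1/2419200 = 1/2419200; (3j)²=27/1105 [(2 7 7; -2 0 2)], sign=-1
I_A²/I_B² = (99/7735)/(27/1105) = 11/21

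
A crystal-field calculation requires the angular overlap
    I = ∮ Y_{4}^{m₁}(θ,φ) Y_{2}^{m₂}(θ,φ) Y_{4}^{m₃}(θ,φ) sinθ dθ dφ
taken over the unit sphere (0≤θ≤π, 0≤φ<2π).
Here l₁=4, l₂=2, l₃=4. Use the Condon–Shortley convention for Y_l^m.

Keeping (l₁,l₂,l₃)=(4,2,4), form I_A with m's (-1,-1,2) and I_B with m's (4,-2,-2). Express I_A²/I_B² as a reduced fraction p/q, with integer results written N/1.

81/56

l's match ⇒ only the (l;m) 3-j factors differ between A and B.
A: triangle coeff Δ(4,2,4) = 1/13860; Σ_t [0,1]: t=0:+1/240 t=1:−1/96 = -1/160; (3j)²=27/1540 [(4 2 4; -1 -1 2)], sign=-1
B: triangle coeff Δ(4,2,4) = 1/13860; Σ_t [0,0]: t=0:+1/2880 = 1/2880; (3j)²=2/165 [(4 2 4; 4 -2 -2)], sign=+1
I_A²/I_B² = (27/1540)/(2/165) = 81/56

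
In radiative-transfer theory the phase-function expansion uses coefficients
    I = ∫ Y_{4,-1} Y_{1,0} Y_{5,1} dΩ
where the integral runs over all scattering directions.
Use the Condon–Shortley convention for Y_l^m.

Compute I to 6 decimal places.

-0.240571

m-sum 0 ✓  L=10 even ✓  3≤5≤5 ✓
Π(2lᵢ+1) = 9×3×11 = 297
triangle coeff Δ(4,1,5) = 1/495
Σ_t [0,0]: t=0:+1/576 = 1/576
(3j)²=5/99 [(4 1 5; 0 0 0)], sign=-1
Σ_t [0,0]: t=0:+1/720 = 1/720
(3j)²=8/165 [(4 1 5; -1 0 1)], sign=+1
⇒ 4πI² = 8/11
I = (-1)√(8/11/(4π)) = -0.24057125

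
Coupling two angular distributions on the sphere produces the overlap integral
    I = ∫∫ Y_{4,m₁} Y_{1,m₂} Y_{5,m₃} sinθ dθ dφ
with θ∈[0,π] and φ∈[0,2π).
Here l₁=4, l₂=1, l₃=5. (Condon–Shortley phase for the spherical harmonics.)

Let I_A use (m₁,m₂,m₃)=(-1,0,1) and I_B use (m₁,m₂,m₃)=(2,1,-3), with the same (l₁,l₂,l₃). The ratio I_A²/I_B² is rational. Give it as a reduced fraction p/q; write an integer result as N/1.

l's match ⇒ only the (l;m) 3-j factors differ between A and B.
A: triangle coeff Δ(4,1,5) = 1/495; Σ_t [0,0]: t=0:+1/720 = 1/720; (3j)²=8/165 [(4 1 5; -1 0 1)], sign=+1
B: triangle coeff Δ(4,1,5) = 1/495; Σ_t [0,0]: t=0:+1/2880 = 1/2880; (3j)²=28/495 [(4 1 5; 2 1 -3)], sign=+1
I_A²/I_B² = (8/165)/(28/495) = 6/7

6/7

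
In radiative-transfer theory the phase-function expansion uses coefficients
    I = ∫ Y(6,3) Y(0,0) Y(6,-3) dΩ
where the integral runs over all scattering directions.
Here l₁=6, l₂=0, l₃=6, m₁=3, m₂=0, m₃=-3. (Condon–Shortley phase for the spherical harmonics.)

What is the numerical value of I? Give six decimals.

Checks pass: Σm=0; 12 even; l₃=6∈[6,6].
(2·6+1)(2·0+1)(2·6+1) = 169
Δ: 0! 12! 0! / 13! → 1/13
sum: t=0:+1/518400 = 1/518400
3j²(6 0 6; 0 0 0) = Δ·Π!·Σ² = 1/13  (sign +1)
sum: t=0:+1/2177280 = 1/2177280
3j²(6 0 6; 3 0 -3) = Δ·Π!·Σ² = 1/13  (sign -1)
combine: 4πI² = 169·1/13·1/13 = 1/1
take √, sign -1: I = -0.28209479

-0.282095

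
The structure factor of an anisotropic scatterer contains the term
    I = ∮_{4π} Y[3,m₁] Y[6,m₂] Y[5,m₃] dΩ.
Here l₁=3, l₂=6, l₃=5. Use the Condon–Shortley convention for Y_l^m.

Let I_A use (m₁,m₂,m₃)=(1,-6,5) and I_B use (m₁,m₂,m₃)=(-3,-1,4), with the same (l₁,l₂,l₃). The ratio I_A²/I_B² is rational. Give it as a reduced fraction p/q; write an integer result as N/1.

Same 3,6,5: normalisation and zero-m 3j drop out of the ratio.
A: Δ: 4! 2! 8! / 15! → 1/675675; sum: t=0:+1/1935360 = 1/1935360; 3j²(3 6 5; 1 -6 5) = Δ·Π!·Σ² = 3/91  (sign +1)
B: Δ: 4! 2! 8! / 15! → 1/675675; sum: t=4:+1/241920 = 1/241920; 3j²(3 6 5; -3 -1 4) = Δ·Π!·Σ² = 4/1001  (sign -1)
I_A²/I_B² = (3/91)/(4/1001) = 33/4

33/4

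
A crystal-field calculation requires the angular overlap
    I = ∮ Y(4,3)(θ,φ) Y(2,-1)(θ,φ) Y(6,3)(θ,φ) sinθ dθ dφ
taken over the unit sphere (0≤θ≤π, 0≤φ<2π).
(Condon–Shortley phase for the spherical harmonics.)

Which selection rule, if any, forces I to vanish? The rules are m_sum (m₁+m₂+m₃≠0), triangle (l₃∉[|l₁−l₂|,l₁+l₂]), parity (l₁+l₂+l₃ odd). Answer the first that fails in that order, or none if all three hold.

m_sum

m₁+m₂+m₃ = 3 − 1 + 3 = 5  ✗
triangle: |4−2|=2 ≤ l₃=6 ≤ 4+2=6
parity: l₁+l₂+l₃ = 12 is even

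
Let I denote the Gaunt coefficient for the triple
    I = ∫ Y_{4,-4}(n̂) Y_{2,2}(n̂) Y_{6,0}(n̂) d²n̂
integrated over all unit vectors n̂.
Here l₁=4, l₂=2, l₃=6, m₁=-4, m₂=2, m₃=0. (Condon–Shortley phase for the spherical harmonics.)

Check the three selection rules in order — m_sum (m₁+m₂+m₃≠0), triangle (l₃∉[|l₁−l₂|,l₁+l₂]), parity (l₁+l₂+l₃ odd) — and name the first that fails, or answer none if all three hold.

Σmᵢ = -2  ✗
l₃∈[|l₁−l₂|,l₁+l₂]=[2,6], have l₃=6
Σlᵢ = 12 ⇒ even

m_sum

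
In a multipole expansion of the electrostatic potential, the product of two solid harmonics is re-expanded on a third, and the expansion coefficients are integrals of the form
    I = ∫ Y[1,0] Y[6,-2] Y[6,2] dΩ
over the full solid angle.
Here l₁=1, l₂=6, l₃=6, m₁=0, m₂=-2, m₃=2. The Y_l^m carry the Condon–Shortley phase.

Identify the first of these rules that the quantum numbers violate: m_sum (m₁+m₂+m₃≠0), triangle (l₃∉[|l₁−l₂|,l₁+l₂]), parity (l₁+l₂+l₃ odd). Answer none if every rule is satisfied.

parity

azimuthal sum: 0 − 2 + 2 = 0  ✓
5 ≤ 6 ≤ 7 (triangle on l)  ✓
L = 1 + 6 + 6 = 13 (odd)  ✗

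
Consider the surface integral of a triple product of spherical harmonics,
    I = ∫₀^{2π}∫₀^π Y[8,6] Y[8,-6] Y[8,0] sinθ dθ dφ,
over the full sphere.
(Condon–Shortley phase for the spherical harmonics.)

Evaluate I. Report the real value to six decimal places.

0.093155

Rules hold: Σm=0, L=24 even, 0≤8≤16.
N = 17·17·17 = 4913
Δ = 8!·8!·8!/25! = 1/236637794250
Racah Σ t=0..8: t=0:+1/65548320768000 t=1:−1/128024064000 t=2:+1/2985984000 t=3:−1/373248000 t=4:+1/191102976 t=5:−1/373248000 t=6:+1/2985984000 t=7:−1/128024064000 t=8:+1/65548320768000 = 11/20808990720
⇒ 3j(8 8 8; 0 0 0)² = 490/96577, sgn +1
Racah Σ t=0..2: t=0:+1/83607552000 t=1:−1/128024064000 t=2:+1/2341011456000 = 1/218494402560
⇒ 3j(8 8 8; 6 -6 0)² = 65/14858, sgn +1
4πI² = N·(3j₀)²·(3jₘ)² = 20825/190969
I = +1·√(0.109049/4π) = 0.09315499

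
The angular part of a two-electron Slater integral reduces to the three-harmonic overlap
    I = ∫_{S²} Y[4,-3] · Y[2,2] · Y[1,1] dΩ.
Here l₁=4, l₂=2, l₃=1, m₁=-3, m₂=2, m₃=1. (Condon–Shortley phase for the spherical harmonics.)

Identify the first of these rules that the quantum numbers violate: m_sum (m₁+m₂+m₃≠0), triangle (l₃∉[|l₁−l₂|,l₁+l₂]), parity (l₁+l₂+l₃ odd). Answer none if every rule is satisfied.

triangle

azimuthal sum: -3 + 2 + 1 = 0  ✓
2 ≤ 1 ≤ 6 (triangle on l)  ✗
L = 4 + 2 + 1 = 7 (odd)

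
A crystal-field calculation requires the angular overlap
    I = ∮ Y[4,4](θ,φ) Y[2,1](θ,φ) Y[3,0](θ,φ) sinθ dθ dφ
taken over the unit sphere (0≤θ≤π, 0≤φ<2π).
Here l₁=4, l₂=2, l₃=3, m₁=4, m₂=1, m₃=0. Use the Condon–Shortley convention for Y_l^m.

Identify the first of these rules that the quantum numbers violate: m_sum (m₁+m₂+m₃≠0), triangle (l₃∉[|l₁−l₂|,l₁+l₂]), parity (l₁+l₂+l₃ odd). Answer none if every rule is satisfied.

m_sum

Σmᵢ = 5  ✗
l₃∈[|l₁−l₂|,l₁+l₂]=[2,6], have l₃=3
Σlᵢ = 9 ⇒ odd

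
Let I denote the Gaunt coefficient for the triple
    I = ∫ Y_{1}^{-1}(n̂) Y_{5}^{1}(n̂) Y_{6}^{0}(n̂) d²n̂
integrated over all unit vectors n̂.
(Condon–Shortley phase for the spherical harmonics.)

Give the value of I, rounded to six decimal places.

0.158246

Checks pass: Σm=0; 12 even; l₃=6∈[4,6].
(2·1+1)(2·5+1)(2·6+1) = 429
Δ: 0! 2! 10! / 13! → 1/858
sum: t=0:+1/14400 = 1/14400
3j²(1 5 6; 0 0 0) = Δ·Π!·Σ² = 6/143  (sign +1)
sum: t=0:+1/34560 = 1/34560
3j²(1 5 6; -1 1 0) = Δ·Π!·Σ² = 5/286  (sign +1)
combine: 4πI² = 429·6/143·5/286 = 45/143
take √, sign +1: I = 0.15824621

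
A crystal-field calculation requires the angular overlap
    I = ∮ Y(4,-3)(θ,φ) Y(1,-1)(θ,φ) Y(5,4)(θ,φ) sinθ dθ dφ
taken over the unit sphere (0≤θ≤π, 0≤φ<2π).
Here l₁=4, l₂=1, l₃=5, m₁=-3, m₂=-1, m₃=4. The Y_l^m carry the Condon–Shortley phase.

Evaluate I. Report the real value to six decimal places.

m-sum 0 ✓  L=10 even ✓  3≤5≤5 ✓
Π(2lᵢ+1) = 9×3×11 = 297
triangle coeff Δ(4,1,5) = 1/495
Σ_t [0,0]: t=0:+1/576 = 1/576
(3j)²=5/99 [(4 1 5; 0 0 0)], sign=-1
Σ_t [0,0]: t=0:+1/10080 = 1/10080
(3j)²=4/55 [(4 1 5; -3 -1 4)], sign=-1
⇒ 4πI² = 12/11
I = (+1)√(12/11/(4π)) = 0.29463840

0.294638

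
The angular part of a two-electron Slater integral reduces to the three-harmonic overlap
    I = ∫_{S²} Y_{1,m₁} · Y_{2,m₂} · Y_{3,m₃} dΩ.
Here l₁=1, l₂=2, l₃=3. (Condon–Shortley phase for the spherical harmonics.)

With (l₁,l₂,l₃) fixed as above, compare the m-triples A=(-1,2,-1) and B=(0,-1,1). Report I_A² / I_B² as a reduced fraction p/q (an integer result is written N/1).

l's match ⇒ only the (l;m) 3-j factors differ between A and B.
A: triangle coeff Δ(1,2,3) = 1/105; Σ_t [0,0]: t=0:+1/48 = 1/48; (3j)²=1/105 [(1 2 3; -1 2 -1)], sign=+1
B: triangle coeff Δ(1,2,3) = 1/105; Σ_t [0,0]: t=0:+1/6 = 1/6; (3j)²=8/105 [(1 2 3; 0 -1 1)], sign=+1
I_A²/I_B² = (1/105)/(8/105) = 1/8

1/8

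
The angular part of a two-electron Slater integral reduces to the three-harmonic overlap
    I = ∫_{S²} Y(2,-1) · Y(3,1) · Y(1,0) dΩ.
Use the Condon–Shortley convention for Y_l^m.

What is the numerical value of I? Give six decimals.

m-sum 0 ✓  L=6 even ✓  1≤1≤5 ✓
Π(2lᵢ+1) = 5×7×3 = 105
triangle coeff Δ(2,3,1) = 1/105
Σ_t [2,2]: t=2:+1/4 = 1/4
(3j)²=3/35 [(2 3 1; 0 0 0)], sign=-1
Σ_t [3,3]: t=3:−1/6 = -1/6
(3j)²=8/105 [(2 3 1; -1 1 0)], sign=+1
⇒ 4πI² = 24/35
I = (-1)√(24/35/(4π)) = -0.23359668

-0.233597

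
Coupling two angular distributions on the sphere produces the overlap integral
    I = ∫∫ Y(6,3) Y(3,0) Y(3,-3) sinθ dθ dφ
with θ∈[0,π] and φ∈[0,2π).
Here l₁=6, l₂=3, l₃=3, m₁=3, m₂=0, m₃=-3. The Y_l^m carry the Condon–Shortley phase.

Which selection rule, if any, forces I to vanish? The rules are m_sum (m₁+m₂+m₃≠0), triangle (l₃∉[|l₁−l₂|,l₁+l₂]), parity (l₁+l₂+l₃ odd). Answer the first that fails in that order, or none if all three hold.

azimuthal sum: 3 + 0 − 3 = 0  ✓
3 ≤ 3 ≤ 9 (triangle on l)  ✓
L = 6 + 3 + 3 = 12 (even)  ✓

none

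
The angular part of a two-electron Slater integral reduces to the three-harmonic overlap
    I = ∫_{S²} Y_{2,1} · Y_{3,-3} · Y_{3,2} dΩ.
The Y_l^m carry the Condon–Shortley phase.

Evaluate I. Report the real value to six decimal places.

Rules hold: Σm=0, L=8 even, 1≤3≤5.
N = 5·7·7 = 245
Δ = 2!·2!·4!/9! = 1/3780
Racah Σ t=0..2: t=0:+1/24 t=1:−1/4 t=2:+1/24 = -1/6
⇒ 3j(2 3 3; 0 0 0)² = 4/105, sgn +1
Racah Σ t=0..0: t=0:+1/48 = 1/48
⇒ 3j(2 3 3; 1 -3 2)² = 5/84, sgn -1
4πI² = N·(3j₀)²·(3jₘ)² = 5/9
I = -1·√(0.555556/4π) = -0.21026104

-0.210261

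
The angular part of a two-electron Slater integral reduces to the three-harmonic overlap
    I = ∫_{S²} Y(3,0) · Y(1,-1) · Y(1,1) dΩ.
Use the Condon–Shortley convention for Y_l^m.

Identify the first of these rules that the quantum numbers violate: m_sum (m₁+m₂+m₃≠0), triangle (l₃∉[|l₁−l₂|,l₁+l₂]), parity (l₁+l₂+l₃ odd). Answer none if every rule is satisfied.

triangle

m₁+m₂+m₃ = 0 − 1 + 1 = 0  ✓
triangle: |3−1|=2 ≤ l₃=1 ≤ 3+1=4  ✗
parity: l₁+l₂+l₃ = 5 is odd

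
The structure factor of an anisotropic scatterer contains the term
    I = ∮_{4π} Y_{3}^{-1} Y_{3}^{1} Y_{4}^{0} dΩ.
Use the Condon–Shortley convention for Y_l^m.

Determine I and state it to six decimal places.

-0.025645

Checks pass: Σm=0; 10 even; l₃=4∈[0,6].
(2·3+1)(2·3+1)(2·4+1) = 441
Δ: 2! 4! 4! / 11! → 1/34650
sum: t=0:+1/72 t=1:−1/16 t=2:+1/72 = -5/144
3j²(3 3 4; 0 0 0) = Δ·Π!·Σ² = 2/77  (sign -1)
sum: t=0:+1/1152 t=1:−1/36 t=2:+1/32 = 5/1152
3j²(3 3 4; -1 1 0) = Δ·Π!·Σ² = 1/1386  (sign +1)
combine: 4πI² = 441·2/77·1/1386 = 1/121
take √, sign -1: I = -0.02564498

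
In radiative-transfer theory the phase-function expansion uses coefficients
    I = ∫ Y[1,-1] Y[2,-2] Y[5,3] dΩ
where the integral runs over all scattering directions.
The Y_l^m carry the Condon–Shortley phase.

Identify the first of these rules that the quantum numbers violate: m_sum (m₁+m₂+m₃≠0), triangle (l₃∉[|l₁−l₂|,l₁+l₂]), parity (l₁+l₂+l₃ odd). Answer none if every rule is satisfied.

m₁+m₂+m₃ = -1 − 2 + 3 = 0  ✓
triangle: |1−2|=1 ≤ l₃=5 ≤ 1+2=3  ✗
parity: l₁+l₂+l₃ = 8 is even

triangle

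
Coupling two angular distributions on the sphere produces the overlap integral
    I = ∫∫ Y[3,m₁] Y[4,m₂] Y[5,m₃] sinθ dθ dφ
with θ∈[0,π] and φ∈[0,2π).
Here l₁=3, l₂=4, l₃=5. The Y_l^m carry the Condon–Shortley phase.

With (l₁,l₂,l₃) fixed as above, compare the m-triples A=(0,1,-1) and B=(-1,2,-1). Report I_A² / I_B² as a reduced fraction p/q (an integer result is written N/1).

l's match ⇒ only the (l;m) 3-j factors differ between A and B.
A: triangle coeff Δ(3,4,5) = 1/180180; Σ_t [0,2]: t=0:+1/1440 t=1:−1/192 t=2:+1/432 = -19/8640; (3j)²=361/30030 [(3 4 5; 0 1 -1)], sign=-1
B: triangle coeff Δ(3,4,5) = 1/180180; Σ_t [0,2]: t=0:+1/34560 t=1:−1/720 t=2:+1/384 = 43/34560; (3j)²=1849/180180 [(3 4 5; -1 2 -1)], sign=+1
I_A²/I_B² = (361/30030)/(1849/180180) = 2166/1849

2166/1849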